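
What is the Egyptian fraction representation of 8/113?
1/15 + 1/243 + 1/68648 + 1/9425027160

Greedy algorithm:
8/113: ceiling(113/8) = 15, use 1/15
7/1695: ceiling(1695/7) = 243, use 1/243
2/137295: ceiling(137295/2) = 68648, use 1/68648
1/9425027160: ceiling(9425027160/1) = 9425027160, use 1/9425027160
Result: 8/113 = 1/15 + 1/243 + 1/68648 + 1/9425027160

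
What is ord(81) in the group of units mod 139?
69

139 is prime, so ord(81) divides φ(139) = 138.
Divisors of 138: 1, 2, 3, 6, 23, 46, 69, 138.
Repeated squaring: 81^1 ≡ 81, 81^2 ≡ 28, 81^4 ≡ 89, 81^8 ≡ 137, 81^16 ≡ 4, 81^32 ≡ 16, 81^64 ≡ 117, 81^128 ≡ 67 (mod 139).
Test 81^d mod 139 for each divisor d in increasing order:
81^1 ≡ 81
81^2 ≡ 28
81^3 = 81^2·81^1 ≡ 44
81^6 = 81^4·81^2 ≡ 129
81^23 = 81^16·81^4·81^2·81^1 ≡ 96
81^46 = 81^32·81^8·81^4·81^2 ≡ 42
81^69 = 81^64·81^4·81^1 ≡ 1  ← first divisor giving 1
The order is 69.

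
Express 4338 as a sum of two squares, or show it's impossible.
33² + 57² (a=33, b=57)

Factorization: 4338 = 2 × 3^2 × 241
By Fermat: n is sum of two squares iff every prime p ≡ 3 (mod 4) appears to even power.
All primes ≡ 3 (mod 4) appear to even power.
Search a = 0, 1, 2, … for 4338 - a² a perfect square: first hit at a = 33: 4338 - 1089 = 3249 = 57².
4338 = 33² + 57² = 1089 + 3249 ✓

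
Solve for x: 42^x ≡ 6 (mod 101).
30

Baby-step giant-step with step n = ⌈√101⌉ = 11.
Baby steps 42^j mod 101 (j:value) for j=0..10: 0:1, 1:42, 2:47, 3:55, 4:88, 5:60, 6:96, 7:93, 8:68, 9:28, 10:65.
Giant-step multiplier: 42^(-11) ≡ 42^(100-11) = 42^89 ≡ 34 (mod 101).
Giant steps γ_i = 6·34^i mod 101: γ_0=6, γ_1=2, γ_2=68 (in table at j=8).
x = i·n + j = 2·11 + 8 = 30.
Check: 42^30 ≡ 6 (mod 101).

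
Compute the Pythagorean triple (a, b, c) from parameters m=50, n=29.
(1659, 2900, 3341)

Euclid's formula: a = m² - n², b = 2mn, c = m² + n²
m = 50, n = 29
a = 50² - 29² = 2500 - 841 = 1659
b = 2 × 50 × 29 = 2900
c = 50² + 29² = 2500 + 841 = 3341
Verification: 1659² + 2900² = 2752281 + 8410000 = 11162281 = 3341² ✓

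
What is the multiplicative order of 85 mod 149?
37

149 is prime, so ord(85) divides φ(149) = 148.
Divisors of 148: 1, 2, 4, 37, 74, 148.
Repeated squaring: 85^1 ≡ 85, 85^2 ≡ 73, 85^4 ≡ 114, 85^8 ≡ 33, 85^16 ≡ 46, 85^32 ≡ 30, 85^64 ≡ 6, 85^128 ≡ 36 (mod 149).
Test 85^d mod 149 for each divisor d in increasing order:
85^1 ≡ 85
85^2 ≡ 73
85^4 ≡ 114
85^37 = 85^32·85^4·85^1 ≡ 1  ← first divisor giving 1
The order is 37.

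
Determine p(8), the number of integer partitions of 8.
22

p(n) counts ways to write n as a sum of positive integers (order ignored).
Examples: 8; 7 + 1; 6 + 2; 6 + 1 + 1; 5 + 3; ... (22 total)
p(8) = 22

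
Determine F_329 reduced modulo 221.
39

Matrix identity: Q^n = [[F_(n+1), F_n], [F_n, F_(n-1)]] with Q = [[1,1],[1,0]].
n = 329 = 101001001₂. Square-and-multiply, entries mod 221:
Q^1 = [[1,1],[1,0]]
Q^2 = (Q^1)² = [[2,1],[1,1]]
Q^5 = (Q^2)²·Q = [[8,5],[5,3]]
Q^10 = (Q^5)² = [[89,55],[55,34]]
Q^20 = (Q^10)² = [[117,135],[135,203]]
Q^41 = (Q^20)²·Q = [[195,90],[90,105]]
Q^82 = (Q^41)² = [[157,38],[38,119]]
Q^164 = (Q^82)² = [[15,101],[101,135]]
Q^329 = (Q^164)²·Q = [[161,39],[39,122]]
F_329 mod 221 = Q^329[0][1] = 39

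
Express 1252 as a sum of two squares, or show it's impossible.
24² + 26² (a=24, b=26)

Factorization: 1252 = 2^2 × 313
By Fermat: n is sum of two squares iff every prime p ≡ 3 (mod 4) appears to even power.
All primes ≡ 3 (mod 4) appear to even power.
Search a = 0, 1, 2, … for 1252 - a² a perfect square: first hit at a = 24: 1252 - 576 = 676 = 26².
1252 = 24² + 26² = 576 + 676 ✓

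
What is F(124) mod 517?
91

Matrix identity: Q^n = [[F_(n+1), F_n], [F_n, F_(n-1)]] with Q = [[1,1],[1,0]].
n = 124 = 1111100₂. Square-and-multiply, entries mod 517:
Q^1 = [[1,1],[1,0]]
Q^3 = (Q^1)²·Q = [[3,2],[2,1]]
Q^7 = (Q^3)²·Q = [[21,13],[13,8]]
Q^15 = (Q^7)²·Q = [[470,93],[93,377]]
Q^31 = (Q^15)²·Q = [[188,1],[1,187]]
Q^62 = (Q^31)² = [[189,375],[375,331]]
Q^124 = (Q^62)² = [[49,91],[91,475]]
F_124 mod 517 = Q^124[0][1] = 91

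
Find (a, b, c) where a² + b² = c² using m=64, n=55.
(1071, 7040, 7121)

Euclid's formula: a = m² - n², b = 2mn, c = m² + n²
m = 64, n = 55
a = 64² - 55² = 4096 - 3025 = 1071
b = 2 × 64 × 55 = 7040
c = 64² + 55² = 4096 + 3025 = 7121
Verification: 1071² + 7040² = 1147041 + 49561600 = 50708641 = 7121² ✓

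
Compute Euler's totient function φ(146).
72

146 = 2 × 73
φ(n) = n × ∏(1 - 1/p) for each prime p dividing n
φ(146) = 146 × (1 - 1/2) × (1 - 1/73) = 72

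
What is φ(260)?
96

260 = 2^2 × 5 × 13
φ(n) = n × ∏(1 - 1/p) for each prime p dividing n
φ(260) = 260 × (1 - 1/2) × (1 - 1/5) × (1 - 1/13) = 96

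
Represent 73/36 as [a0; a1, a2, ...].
[2; 36]

Euclidean algorithm steps:
73 = 2 × 36 + 1
36 = 36 × 1 + 0
Continued fraction: [2; 36]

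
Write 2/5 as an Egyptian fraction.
1/3 + 1/15

Greedy algorithm:
2/5: ceiling(5/2) = 3, use 1/3
1/15: ceiling(15/1) = 15, use 1/15
Result: 2/5 = 1/3 + 1/15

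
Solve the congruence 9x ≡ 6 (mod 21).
x ≡ 3 (mod 7)

gcd(9, 21) = 3, which divides 6, so solutions exist.
Divide through by 3: 3x ≡ 2 (mod 7).
Find 3^(-1) mod 7 by the extended Euclidean algorithm:
7 = 2 × 3 + 1  ⟹  1 = (1)·7 + (-2)·3
So (-2)·3 ≡ 1 (mod 7), i.e. 3^(-1) ≡ -2 ≡ 5 (mod 7).
x ≡ 5 × 2 = 10 ≡ 3 (mod 7).
Check: 9 × 3 = 27 ≡ 6 (mod 21).
x ≡ 3 (mod 7), giving 3 solutions mod 21.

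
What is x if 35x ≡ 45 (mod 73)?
x ≡ 43 (mod 73)

gcd(35, 73) = 1, which divides 45, so solutions exist.
Find 35^(-1) mod 73 by the extended Euclidean algorithm:
73 = 2 × 35 + 3  ⟹  3 = (1)·73 + (-2)·35
35 = 11 × 3 + 2  ⟹  2 = (-11)·73 + (23)·35
3 = 1 × 2 + 1  ⟹  1 = (12)·73 + (-25)·35
So (-25)·35 ≡ 1 (mod 73), i.e. 35^(-1) ≡ -25 ≡ 48 (mod 73).
x ≡ 48 × 45 = 2160 ≡ 43 (mod 73).
Check: 35 × 43 = 1505 ≡ 45 (mod 73).
Unique solution: x ≡ 43 (mod 73)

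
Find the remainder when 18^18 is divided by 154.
64

Repeated squaring. Binary of 18 = 10010.
18^1 ≡ 18 (mod 154); 18^2 ≡ 16 (mod 154); 18^4 ≡ 102 (mod 154); 18^8 ≡ 86 (mod 154); 18^16 ≡ 4 (mod 154)
18^18 = 18^2 × 18^16 ≡ 64 (mod 154)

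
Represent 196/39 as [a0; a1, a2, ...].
[5; 39]

Euclidean algorithm steps:
196 = 5 × 39 + 1
39 = 39 × 1 + 0
Continued fraction: [5; 39]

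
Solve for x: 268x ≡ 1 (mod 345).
112

gcd(268, 345) = 1, so the inverse exists.
Extended Euclidean algorithm on (345, 268):
345 = 1 × 268 + 77  ⟹  77 = (1)·345 + (-1)·268
268 = 3 × 77 + 37  ⟹  37 = (-3)·345 + (4)·268
77 = 2 × 37 + 3  ⟹  3 = (7)·345 + (-9)·268
37 = 12 × 3 + 1  ⟹  1 = (-87)·345 + (112)·268
So (112)·268 ≡ 1 (mod 345), i.e. 268^(-1) ≡ 112 (mod 345).
Check: 268 × 112 = 30016 ≡ 1 (mod 345)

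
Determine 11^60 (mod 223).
41

Repeated squaring. Binary of 60 = 111100.
11^1 ≡ 11 (mod 223); 11^2 ≡ 121 (mod 223); 11^4 ≡ 146 (mod 223); 11^8 ≡ 131 (mod 223); 11^16 ≡ 213 (mod 223); 11^32 ≡ 100 (mod 223)
11^60 = 11^4 × 11^8 × 11^16 × 11^32 ≡ 41 (mod 223)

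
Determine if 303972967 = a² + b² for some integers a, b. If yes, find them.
Not possible

Factorization: 303972967 = 53 × 179^3
By Fermat: n is sum of two squares iff every prime p ≡ 3 (mod 4) appears to even power.
Prime(s) ≡ 3 (mod 4) with odd exponent: [(179, 3)]
Therefore 303972967 cannot be expressed as a² + b².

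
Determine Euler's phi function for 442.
192

442 = 2 × 13 × 17
φ(n) = n × ∏(1 - 1/p) for each prime p dividing n
φ(442) = 442 × (1 - 1/2) × (1 - 1/13) × (1 - 1/17) = 192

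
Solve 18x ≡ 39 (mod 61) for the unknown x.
x ≡ 53 (mod 61)

gcd(18, 61) = 1, which divides 39, so solutions exist.
Find 18^(-1) mod 61 by the extended Euclidean algorithm:
61 = 3 × 18 + 7  ⟹  7 = (1)·61 + (-3)·18
18 = 2 × 7 + 4  ⟹  4 = (-2)·61 + (7)·18
7 = 1 × 4 + 3  ⟹  3 = (3)·61 + (-10)·18
4 = 1 × 3 + 1  ⟹  1 = (-5)·61 + (17)·18
So (17)·18 ≡ 1 (mod 61), i.e. 18^(-1) ≡ 17 (mod 61).
x ≡ 17 × 39 = 663 ≡ 53 (mod 61).
Check: 18 × 53 = 954 ≡ 39 (mod 61).
Unique solution: x ≡ 53 (mod 61)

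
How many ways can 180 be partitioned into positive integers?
684957390936

p(n) counts ways to write n as a sum of positive integers (order ignored).
Euler's pentagonal recurrence: p(k) = p(k-1) + p(k-2) - p(k-5) - p(k-7) + p(k-12) + p(k-15) - ... (offsets j(3j∓1)/2, signs ++--, p(0)=1, p(<0)=0).
DP table for k = 0..179: p(0)=1, p(1)=1, p(2)=2, p(3)=3, p(4)=5, p(5)=7, p(6)=11, p(7)=15, p(8)=22, p(9)=30, p(10)=42, p(11)=56, p(12)=77, p(13)=101, p(14)=135, p(15)=176, p(16)=231, p(17)=297, p(18)=385, p(19)=490, p(20)=627, p(21)=792, p(22)=1002, p(23)=1255, p(24)=1575, p(25)=1958, p(26)=2436, p(27)=3010, p(28)=3718, p(29)=4565, p(30)=5604, p(31)=6842, p(32)=8349, p(33)=10143, p(34)=12310, p(35)=14883, p(36)=17977, p(37)=21637, p(38)=26015, p(39)=31185, p(40)=37338, p(41)=44583, p(42)=53174, p(43)=63261, p(44)=75175, p(45)=89134, p(46)=105558, p(47)=124754, p(48)=147273, p(49)=173525, p(50)=204226, p(51)=239943, p(52)=281589, p(53)=329931, p(54)=386155, p(55)=451276, p(56)=526823, p(57)=614154, p(58)=715220, p(59)=831820, p(60)=966467, p(61)=1121505, p(62)=1300156, p(63)=1505499, p(64)=1741630, p(65)=2012558, p(66)=2323520, p(67)=2679689, p(68)=3087735, p(69)=3554345, p(70)=4087968, p(71)=4697205, p(72)=5392783, p(73)=6185689, p(74)=7089500, p(75)=8118264, p(76)=9289091, p(77)=10619863, p(78)=12132164, p(79)=13848650, p(80)=15796476, p(81)=18004327, p(82)=20506255, p(83)=23338469, p(84)=26543660, p(85)=30167357, p(86)=34262962, p(87)=38887673, p(88)=44108109, p(89)=49995925, p(90)=56634173, p(91)=64112359, p(92)=72533807, p(93)=82010177, p(94)=92669720, p(95)=104651419, p(96)=118114304, p(97)=133230930, p(98)=150198136, p(99)=169229875, p(100)=190569292, p(101)=214481126, p(102)=241265379, p(103)=271248950, p(104)=304801365, p(105)=342325709, p(106)=384276336, p(107)=431149389, p(108)=483502844, p(109)=541946240, p(110)=607163746, p(111)=679903203, p(112)=761002156, p(113)=851376628, p(114)=952050665, p(115)=1064144451, p(116)=1188908248, p(117)=1327710076, p(118)=1482074143, p(119)=1653668665, p(120)=1844349560, p(121)=2056148051, p(122)=2291320912, p(123)=2552338241, p(124)=2841940500, p(125)=3163127352, p(126)=3519222692, p(127)=3913864295, p(128)=4351078600, p(129)=4835271870, p(130)=5371315400, p(131)=5964539504, p(132)=6620830889, p(133)=7346629512, p(134)=8149040695, p(135)=9035836076, p(136)=10015581680, p(137)=11097645016, p(138)=12292341831, p(139)=13610949895, p(140)=15065878135, p(141)=16670689208, p(142)=18440293320, p(143)=20390982757, p(144)=22540654445, p(145)=24908858009, p(146)=27517052599, p(147)=30388671978, p(148)=33549419497, p(149)=37027355200, p(150)=40853235313, p(151)=45060624582, p(152)=49686288421, p(153)=54770336324, p(154)=60356673280, p(155)=66493182097, p(156)=73232243759, p(157)=80630964769, p(158)=88751778802, p(159)=97662728555, p(160)=107438159466, p(161)=118159068427, p(162)=129913904637, p(163)=142798995930, p(164)=156919475295, p(165)=172389800255, p(166)=189334822579, p(167)=207890420102, p(168)=228204732751, p(169)=250438925115, p(170)=274768617130, p(171)=301384802048, p(172)=330495499613, p(173)=362326859895, p(174)=397125074750, p(175)=435157697830, p(176)=476715857290, p(177)=522115831195, p(178)=571701605655, p(179)=625846753120.
Final step: p(180) = p(179) + p(178) - p(175) - p(173) + p(168) + p(165) - p(158) - p(154) + p(145) + p(140) - p(129) - p(123) + p(110) + p(103) - p(88) - p(80) + p(63) + p(54) - p(35) - p(25) + p(4)
= 625846753120 + 571701605655 - 435157697830 - 362326859895 + 228204732751 + 172389800255 - 88751778802 - 60356673280 + 24908858009 + 15065878135 - 4835271870 - 2552338241 + 607163746 + 271248950 - 44108109 - 15796476 + 1505499 + 386155 - 14883 - 1958 + 5
= 684957390936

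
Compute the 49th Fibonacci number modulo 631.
578

Matrix identity: Q^n = [[F_(n+1), F_n], [F_n, F_(n-1)]] with Q = [[1,1],[1,0]].
n = 49 = 110001₂. Square-and-multiply, entries mod 631:
Q^1 = [[1,1],[1,0]]
Q^3 = (Q^1)²·Q = [[3,2],[2,1]]
Q^6 = (Q^3)² = [[13,8],[8,5]]
Q^12 = (Q^6)² = [[233,144],[144,89]]
Q^24 = (Q^12)² = [[567,305],[305,262]]
Q^49 = (Q^24)²·Q = [[392,578],[578,445]]
F_49 mod 631 = Q^49[0][1] = 578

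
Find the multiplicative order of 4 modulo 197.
98

197 is prime, so ord(4) divides φ(197) = 196.
Divisors of 196: 1, 2, 4, 7, 14, 28, 49, 98, 196.
Repeated squaring: 4^1 ≡ 4, 4^2 ≡ 16, 4^4 ≡ 59, 4^8 ≡ 132, 4^16 ≡ 88, 4^32 ≡ 61, 4^64 ≡ 175, 4^128 ≡ 90 (mod 197).
Test 4^d mod 197 for each divisor d in increasing order:
4^1 ≡ 4
4^2 ≡ 16
4^4 ≡ 59
4^7 = 4^4·4^2·4^1 ≡ 33
4^14 = 4^8·4^4·4^2 ≡ 104
4^28 = 4^16·4^8·4^4 ≡ 178
4^49 = 4^32·4^16·4^1 ≡ 196
4^98 = 4^64·4^32·4^2 ≡ 1  ← first divisor giving 1
The order is 98.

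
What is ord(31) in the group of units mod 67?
66

67 is prime, so ord(31) divides φ(67) = 66.
Divisors of 66: 1, 2, 3, 6, 11, 22, 33, 66.
Repeated squaring: 31^1 ≡ 31, 31^2 ≡ 23, 31^4 ≡ 60, 31^8 ≡ 49, 31^16 ≡ 56, 31^32 ≡ 54, 31^64 ≡ 35 (mod 67).
Test 31^d mod 67 for each divisor d in increasing order:
31^1 ≡ 31
31^2 ≡ 23
31^3 = 31^2·31^1 ≡ 43
31^6 = 31^4·31^2 ≡ 40
31^11 = 31^8·31^2·31^1 ≡ 30
31^22 = 31^16·31^4·31^2 ≡ 29
31^33 = 31^32·31^1 ≡ 66
31^66 = 31^64·31^2 ≡ 1  ← first divisor giving 1
The order is 66.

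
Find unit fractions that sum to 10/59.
1/6 + 1/354

Greedy algorithm:
10/59: ceiling(59/10) = 6, use 1/6
1/354: ceiling(354/1) = 354, use 1/354
Result: 10/59 = 1/6 + 1/354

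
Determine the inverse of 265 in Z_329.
293

gcd(265, 329) = 1, so the inverse exists.
Extended Euclidean algorithm on (329, 265):
329 = 1 × 265 + 64  ⟹  64 = (1)·329 + (-1)·265
265 = 4 × 64 + 9  ⟹  9 = (-4)·329 + (5)·265
64 = 7 × 9 + 1  ⟹  1 = (29)·329 + (-36)·265
So (-36)·265 ≡ 1 (mod 329), i.e. 265^(-1) ≡ -36 ≡ 293 (mod 329).
Check: 265 × 293 = 77645 ≡ 1 (mod 329)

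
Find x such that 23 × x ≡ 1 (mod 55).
12

gcd(23, 55) = 1, so the inverse exists.
Extended Euclidean algorithm on (55, 23):
55 = 2 × 23 + 9  ⟹  9 = (1)·55 + (-2)·23
23 = 2 × 9 + 5  ⟹  5 = (-2)·55 + (5)·23
9 = 1 × 5 + 4  ⟹  4 = (3)·55 + (-7)·23
5 = 1 × 4 + 1  ⟹  1 = (-5)·55 + (12)·23
So (12)·23 ≡ 1 (mod 55), i.e. 23^(-1) ≡ 12 (mod 55).
Check: 23 × 12 = 276 ≡ 1 (mod 55)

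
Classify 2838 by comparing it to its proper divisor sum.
abundant

Proper divisors of 2838: sum = 1 + 2 + 3 + 6 + 11 + 22 + 33 + 43 + 66 + 86 + 129 + 258 + 473 + 946 + 1419 = 3498
Since 3498 > 2838, 2838 is abundant.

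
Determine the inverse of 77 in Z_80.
53

gcd(77, 80) = 1, so the inverse exists.
Extended Euclidean algorithm on (80, 77):
80 = 1 × 77 + 3  ⟹  3 = (1)·80 + (-1)·77
77 = 25 × 3 + 2  ⟹  2 = (-25)·80 + (26)·77
3 = 1 × 2 + 1  ⟹  1 = (26)·80 + (-27)·77
So (-27)·77 ≡ 1 (mod 80), i.e. 77^(-1) ≡ -27 ≡ 53 (mod 80).
Check: 77 × 53 = 4081 ≡ 1 (mod 80)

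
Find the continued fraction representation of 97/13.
[7; 2, 6]

Euclidean algorithm steps:
97 = 7 × 13 + 6
13 = 2 × 6 + 1
6 = 6 × 1 + 0
Continued fraction: [7; 2, 6]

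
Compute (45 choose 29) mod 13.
8

Using Lucas' theorem:
Write n=45 and k=29 in base 13:
n in base 13: [3, 6]
k in base 13: [2, 3]
C(45,29) mod 13 = ∏ C(n_i, k_i) mod 13
Digit binomials (mod 13): C(3,2) = 3; C(6,3) = 20 ≡ 7
Product: 3 × 7 = 21 ≡ 8 (mod 13)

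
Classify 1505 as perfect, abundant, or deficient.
deficient

Proper divisors of 1505: sum = 1 + 5 + 7 + 35 + 43 + 215 + 301 = 607
Since 607 < 1505, 1505 is deficient.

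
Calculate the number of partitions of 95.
104651419

p(n) counts ways to write n as a sum of positive integers (order ignored).
Euler's pentagonal recurrence: p(k) = p(k-1) + p(k-2) - p(k-5) - p(k-7) + p(k-12) + p(k-15) - ... (offsets j(3j∓1)/2, signs ++--, p(0)=1, p(<0)=0).
DP table for k = 0..94: p(0)=1, p(1)=1, p(2)=2, p(3)=3, p(4)=5, p(5)=7, p(6)=11, p(7)=15, p(8)=22, p(9)=30, p(10)=42, p(11)=56, p(12)=77, p(13)=101, p(14)=135, p(15)=176, p(16)=231, p(17)=297, p(18)=385, p(19)=490, p(20)=627, p(21)=792, p(22)=1002, p(23)=1255, p(24)=1575, p(25)=1958, p(26)=2436, p(27)=3010, p(28)=3718, p(29)=4565, p(30)=5604, p(31)=6842, p(32)=8349, p(33)=10143, p(34)=12310, p(35)=14883, p(36)=17977, p(37)=21637, p(38)=26015, p(39)=31185, p(40)=37338, p(41)=44583, p(42)=53174, p(43)=63261, p(44)=75175, p(45)=89134, p(46)=105558, p(47)=124754, p(48)=147273, p(49)=173525, p(50)=204226, p(51)=239943, p(52)=281589, p(53)=329931, p(54)=386155, p(55)=451276, p(56)=526823, p(57)=614154, p(58)=715220, p(59)=831820, p(60)=966467, p(61)=1121505, p(62)=1300156, p(63)=1505499, p(64)=1741630, p(65)=2012558, p(66)=2323520, p(67)=2679689, p(68)=3087735, p(69)=3554345, p(70)=4087968, p(71)=4697205, p(72)=5392783, p(73)=6185689, p(74)=7089500, p(75)=8118264, p(76)=9289091, p(77)=10619863, p(78)=12132164, p(79)=13848650, p(80)=15796476, p(81)=18004327, p(82)=20506255, p(83)=23338469, p(84)=26543660, p(85)=30167357, p(86)=34262962, p(87)=38887673, p(88)=44108109, p(89)=49995925, p(90)=56634173, p(91)=64112359, p(92)=72533807, p(93)=82010177, p(94)=92669720.
Final step: p(95) = p(94) + p(93) - p(90) - p(88) + p(83) + p(80) - p(73) - p(69) + p(60) + p(55) - p(44) - p(38) + p(25) + p(18) - p(3)
= 92669720 + 82010177 - 56634173 - 44108109 + 23338469 + 15796476 - 6185689 - 3554345 + 966467 + 451276 - 75175 - 26015 + 1958 + 385 - 3
= 104651419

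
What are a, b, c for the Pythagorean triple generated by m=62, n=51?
(1243, 6324, 6445)

Euclid's formula: a = m² - n², b = 2mn, c = m² + n²
m = 62, n = 51
a = 62² - 51² = 3844 - 2601 = 1243
b = 2 × 62 × 51 = 6324
c = 62² + 51² = 3844 + 2601 = 6445
Verification: 1243² + 6324² = 1545049 + 39992976 = 41538025 = 6445² ✓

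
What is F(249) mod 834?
706

Matrix identity: Q^n = [[F_(n+1), F_n], [F_n, F_(n-1)]] with Q = [[1,1],[1,0]].
n = 249 = 11111001₂. Square-and-multiply, entries mod 834:
Q^1 = [[1,1],[1,0]]
Q^3 = (Q^1)²·Q = [[3,2],[2,1]]
Q^7 = (Q^3)²·Q = [[21,13],[13,8]]
Q^15 = (Q^7)²·Q = [[153,610],[610,377]]
Q^31 = (Q^15)²·Q = [[735,193],[193,542]]
Q^62 = (Q^31)² = [[346,431],[431,749]]
Q^124 = (Q^62)² = [[233,735],[735,332]]
Q^249 = (Q^124)²·Q = [[649,706],[706,777]]
F_249 mod 834 = Q^249[0][1] = 706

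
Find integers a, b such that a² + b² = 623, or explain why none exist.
Not possible

Factorization: 623 = 7 × 89
By Fermat: n is sum of two squares iff every prime p ≡ 3 (mod 4) appears to even power.
Prime(s) ≡ 3 (mod 4) with odd exponent: [(7, 1)]
Therefore 623 cannot be expressed as a² + b².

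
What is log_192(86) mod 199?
92

Baby-step giant-step with step n = ⌈√199⌉ = 15.
Baby steps 192^j mod 199 (j:value) for j=0..14: 0:1, 1:192, 2:49, 3:55, 4:13, 5:108, 6:40, 7:118, 8:169, 9:11, 10:122, 11:141, 12:8, 13:143, 14:193.
Giant-step multiplier: 192^(-15) ≡ 192^(198-15) = 192^183 ≡ 109 (mod 199).
Giant steps γ_i = 86·109^i mod 199: γ_0=86, γ_1=21, γ_2=100, γ_3=154, γ_4=70, γ_5=68, γ_6=49 (in table at j=2).
x = i·n + j = 6·15 + 2 = 92.
Check: 192^92 ≡ 86 (mod 199).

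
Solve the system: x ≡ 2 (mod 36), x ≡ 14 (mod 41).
506

Using Chinese Remainder Theorem:
M = 36 × 41 = 1476
M1 = 41, M2 = 36
y1 = 41^(-1) mod 36 = 29
y2 = 36^(-1) mod 41 = 8
x = (2×41×29 + 14×36×8) mod 1476 = 506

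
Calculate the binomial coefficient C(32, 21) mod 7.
4

Using Lucas' theorem:
Write n=32 and k=21 in base 7:
n in base 7: [4, 4]
k in base 7: [3, 0]
C(32,21) mod 7 = ∏ C(n_i, k_i) mod 7
Digit binomials (mod 7): C(4,3) = 4; C(4,0) = 1
Product: 4 × 1 = 4 ≡ 4 (mod 7)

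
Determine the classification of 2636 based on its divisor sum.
deficient

Proper divisors of 2636: sum = 1 + 2 + 4 + 659 + 1318 = 1984
Since 1984 < 2636, 2636 is deficient.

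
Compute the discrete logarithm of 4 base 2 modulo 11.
2

Baby-step giant-step with step n = ⌈√11⌉ = 4.
Baby steps 2^j mod 11 (j:value) for j=0..3: 0:1, 1:2, 2:4, 3:8.
h = 4 is already in the table at j=2, so x = 2.
Check: 2^2 ≡ 4 (mod 11).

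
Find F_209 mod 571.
328

Matrix identity: Q^n = [[F_(n+1), F_n], [F_n, F_(n-1)]] with Q = [[1,1],[1,0]].
n = 209 = 11010001₂. Square-and-multiply, entries mod 571:
Q^1 = [[1,1],[1,0]]
Q^3 = (Q^1)²·Q = [[3,2],[2,1]]
Q^6 = (Q^3)² = [[13,8],[8,5]]
Q^13 = (Q^6)²·Q = [[377,233],[233,144]]
Q^26 = (Q^13)² = [[565,341],[341,224]]
Q^52 = (Q^26)² = [[404,108],[108,296]]
Q^104 = (Q^52)² = [[154,228],[228,497]]
Q^209 = (Q^104)²·Q = [[296,328],[328,539]]
F_209 mod 571 = Q^209[0][1] = 328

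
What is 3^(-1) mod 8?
3

gcd(3, 8) = 1, so the inverse exists.
Extended Euclidean algorithm on (8, 3):
8 = 2 × 3 + 2  ⟹  2 = (1)·8 + (-2)·3
3 = 1 × 2 + 1  ⟹  1 = (-1)·8 + (3)·3
So (3)·3 ≡ 1 (mod 8), i.e. 3^(-1) ≡ 3 (mod 8).
Check: 3 × 3 = 9 ≡ 1 (mod 8)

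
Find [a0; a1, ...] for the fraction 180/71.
[2; 1, 1, 6, 1, 1, 2]

Euclidean algorithm steps:
180 = 2 × 71 + 38
71 = 1 × 38 + 33
38 = 1 × 33 + 5
33 = 6 × 5 + 3
5 = 1 × 3 + 2
3 = 1 × 2 + 1
2 = 2 × 1 + 0
Continued fraction: [2; 1, 1, 6, 1, 1, 2]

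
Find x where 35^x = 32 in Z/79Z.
68

Baby-step giant-step with step n = ⌈√79⌉ = 9.
Baby steps 35^j mod 79 (j:value) for j=0..8: 0:1, 1:35, 2:40, 3:57, 4:20, 5:68, 6:10, 7:34, 8:5.
Giant-step multiplier: 35^(-9) ≡ 35^(78-9) = 35^69 ≡ 14 (mod 79).
Giant steps γ_i = 32·14^i mod 79: γ_0=32, γ_1=53, γ_2=31, γ_3=39, γ_4=72, γ_5=60, γ_6=50, γ_7=68 (in table at j=5).
x = i·n + j = 7·9 + 5 = 68.
Check: 35^68 ≡ 32 (mod 79).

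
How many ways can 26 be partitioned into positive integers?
2436

p(n) counts ways to write n as a sum of positive integers (order ignored).
Euler's pentagonal recurrence: p(k) = p(k-1) + p(k-2) - p(k-5) - p(k-7) + p(k-12) + p(k-15) - ... (offsets j(3j∓1)/2, signs ++--, p(0)=1, p(<0)=0).
DP table for k = 0..25: p(0)=1, p(1)=1, p(2)=2, p(3)=3, p(4)=5, p(5)=7, p(6)=11, p(7)=15, p(8)=22, p(9)=30, p(10)=42, p(11)=56, p(12)=77, p(13)=101, p(14)=135, p(15)=176, p(16)=231, p(17)=297, p(18)=385, p(19)=490, p(20)=627, p(21)=792, p(22)=1002, p(23)=1255, p(24)=1575, p(25)=1958.
Final step: p(26) = p(25) + p(24) - p(21) - p(19) + p(14) + p(11) - p(4) - p(0)
= 1958 + 1575 - 792 - 490 + 135 + 56 - 5 - 1
= 2436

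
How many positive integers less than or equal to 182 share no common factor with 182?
72

182 = 2 × 7 × 13
φ(n) = n × ∏(1 - 1/p) for each prime p dividing n
φ(182) = 182 × (1 - 1/2) × (1 - 1/7) × (1 - 1/13) = 72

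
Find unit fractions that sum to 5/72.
1/15 + 1/360

Greedy algorithm:
5/72: ceiling(72/5) = 15, use 1/15
1/360: ceiling(360/1) = 360, use 1/360
Result: 5/72 = 1/15 + 1/360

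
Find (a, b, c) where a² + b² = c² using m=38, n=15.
(1219, 1140, 1669)

Euclid's formula: a = m² - n², b = 2mn, c = m² + n²
m = 38, n = 15
a = 38² - 15² = 1444 - 225 = 1219
b = 2 × 38 × 15 = 1140
c = 38² + 15² = 1444 + 225 = 1669
Verification: 1219² + 1140² = 1485961 + 1299600 = 2785561 = 1669² ✓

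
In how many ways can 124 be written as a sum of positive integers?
2841940500

p(n) counts ways to write n as a sum of positive integers (order ignored).
Euler's pentagonal recurrence: p(k) = p(k-1) + p(k-2) - p(k-5) - p(k-7) + p(k-12) + p(k-15) - ... (offsets j(3j∓1)/2, signs ++--, p(0)=1, p(<0)=0).
DP table for k = 0..123: p(0)=1, p(1)=1, p(2)=2, p(3)=3, p(4)=5, p(5)=7, p(6)=11, p(7)=15, p(8)=22, p(9)=30, p(10)=42, p(11)=56, p(12)=77, p(13)=101, p(14)=135, p(15)=176, p(16)=231, p(17)=297, p(18)=385, p(19)=490, p(20)=627, p(21)=792, p(22)=1002, p(23)=1255, p(24)=1575, p(25)=1958, p(26)=2436, p(27)=3010, p(28)=3718, p(29)=4565, p(30)=5604, p(31)=6842, p(32)=8349, p(33)=10143, p(34)=12310, p(35)=14883, p(36)=17977, p(37)=21637, p(38)=26015, p(39)=31185, p(40)=37338, p(41)=44583, p(42)=53174, p(43)=63261, p(44)=75175, p(45)=89134, p(46)=105558, p(47)=124754, p(48)=147273, p(49)=173525, p(50)=204226, p(51)=239943, p(52)=281589, p(53)=329931, p(54)=386155, p(55)=451276, p(56)=526823, p(57)=614154, p(58)=715220, p(59)=831820, p(60)=966467, p(61)=1121505, p(62)=1300156, p(63)=1505499, p(64)=1741630, p(65)=2012558, p(66)=2323520, p(67)=2679689, p(68)=3087735, p(69)=3554345, p(70)=4087968, p(71)=4697205, p(72)=5392783, p(73)=6185689, p(74)=7089500, p(75)=8118264, p(76)=9289091, p(77)=10619863, p(78)=12132164, p(79)=13848650, p(80)=15796476, p(81)=18004327, p(82)=20506255, p(83)=23338469, p(84)=26543660, p(85)=30167357, p(86)=34262962, p(87)=38887673, p(88)=44108109, p(89)=49995925, p(90)=56634173, p(91)=64112359, p(92)=72533807, p(93)=82010177, p(94)=92669720, p(95)=104651419, p(96)=118114304, p(97)=133230930, p(98)=150198136, p(99)=169229875, p(100)=190569292, p(101)=214481126, p(102)=241265379, p(103)=271248950, p(104)=304801365, p(105)=342325709, p(106)=384276336, p(107)=431149389, p(108)=483502844, p(109)=541946240, p(110)=607163746, p(111)=679903203, p(112)=761002156, p(113)=851376628, p(114)=952050665, p(115)=1064144451, p(116)=1188908248, p(117)=1327710076, p(118)=1482074143, p(119)=1653668665, p(120)=1844349560, p(121)=2056148051, p(122)=2291320912, p(123)=2552338241.
Final step: p(124) = p(123) + p(122) - p(119) - p(117) + p(112) + p(109) - p(102) - p(98) + p(89) + p(84) - p(73) - p(67) + p(54) + p(47) - p(32) - p(24) + p(7)
= 2552338241 + 2291320912 - 1653668665 - 1327710076 + 761002156 + 541946240 - 241265379 - 150198136 + 49995925 + 26543660 - 6185689 - 2679689 + 386155 + 124754 - 8349 - 1575 + 15
= 2841940500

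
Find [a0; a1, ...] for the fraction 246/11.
[22; 2, 1, 3]

Euclidean algorithm steps:
246 = 22 × 11 + 4
11 = 2 × 4 + 3
4 = 1 × 3 + 1
3 = 3 × 1 + 0
Continued fraction: [22; 2, 1, 3]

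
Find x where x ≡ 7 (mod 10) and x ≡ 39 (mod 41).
367

Using Chinese Remainder Theorem:
M = 10 × 41 = 410
M1 = 41, M2 = 10
y1 = 41^(-1) mod 10 = 1
y2 = 10^(-1) mod 41 = 37
x = (7×41×1 + 39×10×37) mod 410 = 367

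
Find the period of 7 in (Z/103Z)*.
51

103 is prime, so ord(7) divides φ(103) = 102.
Divisors of 102: 1, 2, 3, 6, 17, 34, 51, 102.
Repeated squaring: 7^1 ≡ 7, 7^2 ≡ 49, 7^4 ≡ 32, 7^8 ≡ 97, 7^16 ≡ 36, 7^32 ≡ 60, 7^64 ≡ 98 (mod 103).
Test 7^d mod 103 for each divisor d in increasing order:
7^1 ≡ 7
7^2 ≡ 49
7^3 = 7^2·7^1 ≡ 34
7^6 = 7^4·7^2 ≡ 23
7^17 = 7^16·7^1 ≡ 46
7^34 = 7^32·7^2 ≡ 56
7^51 = 7^32·7^16·7^2·7^1 ≡ 1  ← first divisor giving 1
The order is 51.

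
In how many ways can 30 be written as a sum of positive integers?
5604

p(n) counts ways to write n as a sum of positive integers (order ignored).
Euler's pentagonal recurrence: p(k) = p(k-1) + p(k-2) - p(k-5) - p(k-7) + p(k-12) + p(k-15) - ... (offsets j(3j∓1)/2, signs ++--, p(0)=1, p(<0)=0).
DP table for k = 0..29: p(0)=1, p(1)=1, p(2)=2, p(3)=3, p(4)=5, p(5)=7, p(6)=11, p(7)=15, p(8)=22, p(9)=30, p(10)=42, p(11)=56, p(12)=77, p(13)=101, p(14)=135, p(15)=176, p(16)=231, p(17)=297, p(18)=385, p(19)=490, p(20)=627, p(21)=792, p(22)=1002, p(23)=1255, p(24)=1575, p(25)=1958, p(26)=2436, p(27)=3010, p(28)=3718, p(29)=4565.
Final step: p(30) = p(29) + p(28) - p(25) - p(23) + p(18) + p(15) - p(8) - p(4)
= 4565 + 3718 - 1958 - 1255 + 385 + 176 - 22 - 5
= 5604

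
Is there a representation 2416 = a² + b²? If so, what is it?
Not possible

Factorization: 2416 = 2^4 × 151
By Fermat: n is sum of two squares iff every prime p ≡ 3 (mod 4) appears to even power.
Prime(s) ≡ 3 (mod 4) with odd exponent: [(151, 1)]
Therefore 2416 cannot be expressed as a² + b².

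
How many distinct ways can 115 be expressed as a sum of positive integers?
1064144451

p(n) counts ways to write n as a sum of positive integers (order ignored).
Euler's pentagonal recurrence: p(k) = p(k-1) + p(k-2) - p(k-5) - p(k-7) + p(k-12) + p(k-15) - ... (offsets j(3j∓1)/2, signs ++--, p(0)=1, p(<0)=0).
DP table for k = 0..114: p(0)=1, p(1)=1, p(2)=2, p(3)=3, p(4)=5, p(5)=7, p(6)=11, p(7)=15, p(8)=22, p(9)=30, p(10)=42, p(11)=56, p(12)=77, p(13)=101, p(14)=135, p(15)=176, p(16)=231, p(17)=297, p(18)=385, p(19)=490, p(20)=627, p(21)=792, p(22)=1002, p(23)=1255, p(24)=1575, p(25)=1958, p(26)=2436, p(27)=3010, p(28)=3718, p(29)=4565, p(30)=5604, p(31)=6842, p(32)=8349, p(33)=10143, p(34)=12310, p(35)=14883, p(36)=17977, p(37)=21637, p(38)=26015, p(39)=31185, p(40)=37338, p(41)=44583, p(42)=53174, p(43)=63261, p(44)=75175, p(45)=89134, p(46)=105558, p(47)=124754, p(48)=147273, p(49)=173525, p(50)=204226, p(51)=239943, p(52)=281589, p(53)=329931, p(54)=386155, p(55)=451276, p(56)=526823, p(57)=614154, p(58)=715220, p(59)=831820, p(60)=966467, p(61)=1121505, p(62)=1300156, p(63)=1505499, p(64)=1741630, p(65)=2012558, p(66)=2323520, p(67)=2679689, p(68)=3087735, p(69)=3554345, p(70)=4087968, p(71)=4697205, p(72)=5392783, p(73)=6185689, p(74)=7089500, p(75)=8118264, p(76)=9289091, p(77)=10619863, p(78)=12132164, p(79)=13848650, p(80)=15796476, p(81)=18004327, p(82)=20506255, p(83)=23338469, p(84)=26543660, p(85)=30167357, p(86)=34262962, p(87)=38887673, p(88)=44108109, p(89)=49995925, p(90)=56634173, p(91)=64112359, p(92)=72533807, p(93)=82010177, p(94)=92669720, p(95)=104651419, p(96)=118114304, p(97)=133230930, p(98)=150198136, p(99)=169229875, p(100)=190569292, p(101)=214481126, p(102)=241265379, p(103)=271248950, p(104)=304801365, p(105)=342325709, p(106)=384276336, p(107)=431149389, p(108)=483502844, p(109)=541946240, p(110)=607163746, p(111)=679903203, p(112)=761002156, p(113)=851376628, p(114)=952050665.
Final step: p(115) = p(114) + p(113) - p(110) - p(108) + p(103) + p(100) - p(93) - p(89) + p(80) + p(75) - p(64) - p(58) + p(45) + p(38) - p(23) - p(15)
= 952050665 + 851376628 - 607163746 - 483502844 + 271248950 + 190569292 - 82010177 - 49995925 + 15796476 + 8118264 - 1741630 - 715220 + 89134 + 26015 - 1255 - 176
= 1064144451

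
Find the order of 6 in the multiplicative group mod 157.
156

157 is prime, so ord(6) divides φ(157) = 156.
Divisors of 156: 1, 2, 3, 4, 6, 12, 13, 26, 39, 52, 78, 156.
Repeated squaring: 6^1 ≡ 6, 6^2 ≡ 36, 6^4 ≡ 40, 6^8 ≡ 30, 6^16 ≡ 115, 6^32 ≡ 37, 6^64 ≡ 113, 6^128 ≡ 52 (mod 157).
Test 6^d mod 157 for each divisor d in increasing order:
6^1 ≡ 6
6^2 ≡ 36
6^3 = 6^2·6^1 ≡ 59
6^4 ≡ 40
6^6 = 6^4·6^2 ≡ 27
6^12 = 6^8·6^4 ≡ 101
6^13 = 6^8·6^4·6^1 ≡ 135
6^26 = 6^16·6^8·6^2 ≡ 13
6^39 = 6^32·6^4·6^2·6^1 ≡ 28
6^52 = 6^32·6^16·6^4 ≡ 12
6^78 = 6^64·6^8·6^4·6^2 ≡ 156
6^156 = 6^128·6^16·6^8·6^4 ≡ 1  ← first divisor giving 1
The order is 156.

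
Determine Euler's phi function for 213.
140

213 = 3 × 71
φ(n) = n × ∏(1 - 1/p) for each prime p dividing n
φ(213) = 213 × (1 - 1/3) × (1 - 1/71) = 140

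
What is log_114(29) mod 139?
88

Baby-step giant-step with step n = ⌈√139⌉ = 12.
Baby steps 114^j mod 139 (j:value) for j=0..11: 0:1, 1:114, 2:69, 3:82, 4:35, 5:98, 6:52, 7:90, 8:113, 9:94, 10:13, 11:92.
Giant-step multiplier: 114^(-12) ≡ 114^(138-12) = 114^126 ≡ 64 (mod 139).
Giant steps γ_i = 29·64^i mod 139: γ_0=29, γ_1=49, γ_2=78, γ_3=127, γ_4=66, γ_5=54, γ_6=120, γ_7=35 (in table at j=4).
x = i·n + j = 7·12 + 4 = 88.
Check: 114^88 ≡ 29 (mod 139).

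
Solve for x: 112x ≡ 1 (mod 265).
168

gcd(112, 265) = 1, so the inverse exists.
Extended Euclidean algorithm on (265, 112):
265 = 2 × 112 + 41  ⟹  41 = (1)·265 + (-2)·112
112 = 2 × 41 + 30  ⟹  30 = (-2)·265 + (5)·112
41 = 1 × 30 + 11  ⟹  11 = (3)·265 + (-7)·112
30 = 2 × 11 + 8  ⟹  8 = (-8)·265 + (19)·112
11 = 1 × 8 + 3  ⟹  3 = (11)·265 + (-26)·112
8 = 2 × 3 + 2  ⟹  2 = (-30)·265 + (71)·112
3 = 1 × 2 + 1  ⟹  1 = (41)·265 + (-97)·112
So (-97)·112 ≡ 1 (mod 265), i.e. 112^(-1) ≡ -97 ≡ 168 (mod 265).
Check: 112 × 168 = 18816 ≡ 1 (mod 265)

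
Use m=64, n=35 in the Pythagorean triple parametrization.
(2871, 4480, 5321)

Euclid's formula: a = m² - n², b = 2mn, c = m² + n²
m = 64, n = 35
a = 64² - 35² = 4096 - 1225 = 2871
b = 2 × 64 × 35 = 4480
c = 64² + 35² = 4096 + 1225 = 5321
Verification: 2871² + 4480² = 8242641 + 20070400 = 28313041 = 5321² ✓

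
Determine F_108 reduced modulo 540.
216

Matrix identity: Q^n = [[F_(n+1), F_n], [F_n, F_(n-1)]] with Q = [[1,1],[1,0]].
n = 108 = 1101100₂. Square-and-multiply, entries mod 540:
Q^1 = [[1,1],[1,0]]
Q^3 = (Q^1)²·Q = [[3,2],[2,1]]
Q^6 = (Q^3)² = [[13,8],[8,5]]
Q^13 = (Q^6)²·Q = [[377,233],[233,144]]
Q^27 = (Q^13)²·Q = [[291,398],[398,433]]
Q^54 = (Q^27)² = [[85,332],[332,293]]
Q^108 = (Q^54)² = [[269,216],[216,53]]
F_108 mod 540 = Q^108[0][1] = 216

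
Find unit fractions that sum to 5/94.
1/19 + 1/1786

Greedy algorithm:
5/94: ceiling(94/5) = 19, use 1/19
1/1786: ceiling(1786/1) = 1786, use 1/1786
Result: 5/94 = 1/19 + 1/1786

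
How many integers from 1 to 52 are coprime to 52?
24

52 = 2^2 × 13
φ(n) = n × ∏(1 - 1/p) for each prime p dividing n
φ(52) = 52 × (1 - 1/2) × (1 - 1/13) = 24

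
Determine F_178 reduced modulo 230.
129

Matrix identity: Q^n = [[F_(n+1), F_n], [F_n, F_(n-1)]] with Q = [[1,1],[1,0]].
n = 178 = 10110010₂. Square-and-multiply, entries mod 230:
Q^1 = [[1,1],[1,0]]
Q^2 = (Q^1)² = [[2,1],[1,1]]
Q^5 = (Q^2)²·Q = [[8,5],[5,3]]
Q^11 = (Q^5)²·Q = [[144,89],[89,55]]
Q^22 = (Q^11)² = [[137,1],[1,136]]
Q^44 = (Q^22)² = [[140,43],[43,97]]
Q^89 = (Q^44)²·Q = [[130,59],[59,71]]
Q^178 = (Q^89)² = [[141,129],[129,12]]
F_178 mod 230 = Q^178[0][1] = 129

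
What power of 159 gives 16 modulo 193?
8

Baby-step giant-step with step n = ⌈√193⌉ = 14.
Baby steps 159^j mod 193 (j:value) for j=0..13: 0:1, 1:159, 2:191, 3:68, 4:4, 5:57, 6:185, 7:79, 8:16, 9:35, 10:161, 11:123, 12:64, 13:140.
h = 16 is already in the table at j=8, so x = 8.
Check: 159^8 ≡ 16 (mod 193).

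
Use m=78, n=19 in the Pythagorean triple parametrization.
(5723, 2964, 6445)

Euclid's formula: a = m² - n², b = 2mn, c = m² + n²
m = 78, n = 19
a = 78² - 19² = 6084 - 361 = 5723
b = 2 × 78 × 19 = 2964
c = 78² + 19² = 6084 + 361 = 6445
Verification: 5723² + 2964² = 32752729 + 8785296 = 41538025 = 6445² ✓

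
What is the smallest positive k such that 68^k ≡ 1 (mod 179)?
89

179 is prime, so ord(68) divides φ(179) = 178.
Divisors of 178: 1, 2, 89, 178.
Repeated squaring: 68^1 ≡ 68, 68^2 ≡ 149, 68^4 ≡ 5, 68^8 ≡ 25, 68^16 ≡ 88, 68^32 ≡ 47, 68^64 ≡ 61, 68^128 ≡ 141 (mod 179).
Test 68^d mod 179 for each divisor d in increasing order:
68^1 ≡ 68
68^2 ≡ 149
68^89 = 68^64·68^16·68^8·68^1 ≡ 1  ← first divisor giving 1
The order is 89.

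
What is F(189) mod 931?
471

Matrix identity: Q^n = [[F_(n+1), F_n], [F_n, F_(n-1)]] with Q = [[1,1],[1,0]].
n = 189 = 10111101₂. Square-and-multiply, entries mod 931:
Q^1 = [[1,1],[1,0]]
Q^2 = (Q^1)² = [[2,1],[1,1]]
Q^5 = (Q^2)²·Q = [[8,5],[5,3]]
Q^11 = (Q^5)²·Q = [[144,89],[89,55]]
Q^23 = (Q^11)²·Q = [[749,727],[727,22]]
Q^47 = (Q^23)²·Q = [[315,260],[260,55]]
Q^94 = (Q^47)² = [[176,307],[307,800]]
Q^189 = (Q^94)²·Q = [[321,471],[471,781]]
F_189 mod 931 = Q^189[0][1] = 471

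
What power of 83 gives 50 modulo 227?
105

Baby-step giant-step with step n = ⌈√227⌉ = 16.
Baby steps 83^j mod 227 (j:value) for j=0..15: 0:1, 1:83, 2:79, 3:201, 4:112, 5:216, 6:222, 7:39, 8:59, 9:130, 10:121, 11:55, 12:25, 13:32, 14:159, 15:31.
Giant-step multiplier: 83^(-16) ≡ 83^(226-16) = 83^210 ≡ 3 (mod 227).
Giant steps γ_i = 50·3^i mod 227: γ_0=50, γ_1=150, γ_2=223, γ_3=215, γ_4=191, γ_5=119, γ_6=130 (in table at j=9).
x = i·n + j = 6·16 + 9 = 105.
Check: 83^105 ≡ 50 (mod 227).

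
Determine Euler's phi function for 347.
346

347 = 347
φ(n) = n × ∏(1 - 1/p) for each prime p dividing n
φ(347) = 347 × (1 - 1/347) = 346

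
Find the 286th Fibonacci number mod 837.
26

Matrix identity: Q^n = [[F_(n+1), F_n], [F_n, F_(n-1)]] with Q = [[1,1],[1,0]].
n = 286 = 100011110₂. Square-and-multiply, entries mod 837:
Q^1 = [[1,1],[1,0]]
Q^2 = (Q^1)² = [[2,1],[1,1]]
Q^4 = (Q^2)² = [[5,3],[3,2]]
Q^8 = (Q^4)² = [[34,21],[21,13]]
Q^17 = (Q^8)²·Q = [[73,760],[760,150]]
Q^35 = (Q^17)²·Q = [[783,377],[377,406]]
Q^71 = (Q^35)²·Q = [[702,244],[244,458]]
Q^143 = (Q^71)²·Q = [[54,757],[757,134]]
Q^286 = (Q^143)² = [[109,26],[26,83]]
F_286 mod 837 = Q^286[0][1] = 26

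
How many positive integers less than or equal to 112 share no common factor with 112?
48

112 = 2^4 × 7
φ(n) = n × ∏(1 - 1/p) for each prime p dividing n
φ(112) = 112 × (1 - 1/2) × (1 - 1/7) = 48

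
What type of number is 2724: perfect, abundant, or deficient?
abundant

Proper divisors of 2724: sum = 1 + 2 + 3 + 4 + 6 + 12 + 227 + 454 + 681 + 908 + 1362 = 3660
Since 3660 > 2724, 2724 is abundant.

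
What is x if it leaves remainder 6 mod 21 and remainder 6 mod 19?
6

Using Chinese Remainder Theorem:
M = 21 × 19 = 399
M1 = 19, M2 = 21
y1 = 19^(-1) mod 21 = 10
y2 = 21^(-1) mod 19 = 10
x = (6×19×10 + 6×21×10) mod 399 = 6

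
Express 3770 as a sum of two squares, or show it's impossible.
7² + 61² (a=7, b=61)

Factorization: 3770 = 2 × 5 × 13 × 29
By Fermat: n is sum of two squares iff every prime p ≡ 3 (mod 4) appears to even power.
All primes ≡ 3 (mod 4) appear to even power.
Search a = 0, 1, 2, … for 3770 - a² a perfect square: first hit at a = 7: 3770 - 49 = 3721 = 61².
3770 = 7² + 61² = 49 + 3721 ✓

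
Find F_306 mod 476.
204

Matrix identity: Q^n = [[F_(n+1), F_n], [F_n, F_(n-1)]] with Q = [[1,1],[1,0]].
n = 306 = 100110010₂. Square-and-multiply, entries mod 476:
Q^1 = [[1,1],[1,0]]
Q^2 = (Q^1)² = [[2,1],[1,1]]
Q^4 = (Q^2)² = [[5,3],[3,2]]
Q^9 = (Q^4)²·Q = [[55,34],[34,21]]
Q^19 = (Q^9)²·Q = [[101,373],[373,204]]
Q^38 = (Q^19)² = [[342,1],[1,341]]
Q^76 = (Q^38)² = [[345,207],[207,138]]
Q^153 = (Q^76)²·Q = [[55,34],[34,21]]
Q^306 = (Q^153)² = [[373,204],[204,169]]
F_306 mod 476 = Q^306[0][1] = 204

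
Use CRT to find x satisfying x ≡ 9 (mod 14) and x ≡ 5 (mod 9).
23

Using Chinese Remainder Theorem:
M = 14 × 9 = 126
M1 = 9, M2 = 14
y1 = 9^(-1) mod 14 = 11
y2 = 14^(-1) mod 9 = 2
x = (9×9×11 + 5×14×2) mod 126 = 23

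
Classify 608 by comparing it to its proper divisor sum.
abundant

Proper divisors of 608: sum = 1 + 2 + 4 + 8 + 16 + 19 + 32 + 38 + 76 + 152 + 304 = 652
Since 652 > 608, 608 is abundant.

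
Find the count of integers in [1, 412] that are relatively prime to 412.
204

412 = 2^2 × 103
φ(n) = n × ∏(1 - 1/p) for each prime p dividing n
φ(412) = 412 × (1 - 1/2) × (1 - 1/103) = 204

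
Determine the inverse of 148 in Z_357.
316

gcd(148, 357) = 1, so the inverse exists.
Extended Euclidean algorithm on (357, 148):
357 = 2 × 148 + 61  ⟹  61 = (1)·357 + (-2)·148
148 = 2 × 61 + 26  ⟹  26 = (-2)·357 + (5)·148
61 = 2 × 26 + 9  ⟹  9 = (5)·357 + (-12)·148
26 = 2 × 9 + 8  ⟹  8 = (-12)·357 + (29)·148
9 = 1 × 8 + 1  ⟹  1 = (17)·357 + (-41)·148
So (-41)·148 ≡ 1 (mod 357), i.e. 148^(-1) ≡ -41 ≡ 316 (mod 357).
Check: 148 × 316 = 46768 ≡ 1 (mod 357)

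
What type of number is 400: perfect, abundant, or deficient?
abundant

Proper divisors of 400: sum = 1 + 2 + 4 + 5 + 8 + 10 + 16 + 20 + 25 + 40 + 50 + 80 + 100 + 200 = 561
Since 561 > 400, 400 is abundant.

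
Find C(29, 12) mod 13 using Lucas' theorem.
0

Using Lucas' theorem:
Write n=29 and k=12 in base 13:
n in base 13: [2, 3]
k in base 13: [0, 12]
C(29,12) mod 13 = ∏ C(n_i, k_i) mod 13
Digit binomials (mod 13): C(2,0) = 1; C(3,12) = 0 (k_i > n_i)
Product: 1 × 0 = 0 ≡ 0 (mod 13)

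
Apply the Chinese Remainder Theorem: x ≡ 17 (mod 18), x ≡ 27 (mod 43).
629

Using Chinese Remainder Theorem:
M = 18 × 43 = 774
M1 = 43, M2 = 18
y1 = 43^(-1) mod 18 = 13
y2 = 18^(-1) mod 43 = 12
x = (17×43×13 + 27×18×12) mod 774 = 629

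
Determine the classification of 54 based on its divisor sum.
abundant

Proper divisors of 54: sum = 1 + 2 + 3 + 6 + 9 + 18 + 27 = 66
Since 66 > 54, 54 is abundant.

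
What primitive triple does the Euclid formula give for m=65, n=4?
(4209, 520, 4241)

Euclid's formula: a = m² - n², b = 2mn, c = m² + n²
m = 65, n = 4
a = 65² - 4² = 4225 - 16 = 4209
b = 2 × 65 × 4 = 520
c = 65² + 4² = 4225 + 16 = 4241
Verification: 4209² + 520² = 17715681 + 270400 = 17986081 = 4241² ✓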